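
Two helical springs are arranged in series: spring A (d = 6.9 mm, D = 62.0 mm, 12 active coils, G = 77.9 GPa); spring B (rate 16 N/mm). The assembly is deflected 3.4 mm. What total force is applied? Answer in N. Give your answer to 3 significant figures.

k_A = Gd⁴/(8D³N_a) = (77.9×10³)(6.9⁴)/(8·62.0³·12) = 7.7177 N/mm
Series: 1/k_eq = 1/7.7177 + 1/16 = 0.19207; k_eq = 5.2064 N/mm
F = k_eq·δ = 5.2064·3.4 = 17.702 N

17.7 N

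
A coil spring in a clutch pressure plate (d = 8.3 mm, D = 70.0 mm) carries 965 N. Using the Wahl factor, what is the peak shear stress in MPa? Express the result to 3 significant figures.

Spring index C = D/d = 70.0/8.3 = 8.4337
K_W = (4C−1)/(4C−4) + 0.615/C = 32.735/29.735 + 0.0729 = 1.1738
τ₀ = 8FD/(πd³) = 8·965·70.0/(π·8.3³) = 540400/1796.3 = 300.84 MPa
τ_max = K·τ₀ = 1.1738 × 300.84 = 353.13 MPa

353 MPa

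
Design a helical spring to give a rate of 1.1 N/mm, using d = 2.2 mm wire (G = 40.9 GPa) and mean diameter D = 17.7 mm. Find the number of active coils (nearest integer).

N_a = Gd⁴/(8D³k) = (40.9×10³ × 2.2⁴)/(8 × 17.7³ × 1.1)
    = 958107 / 48798.1 = 19.63 → 20 coils

20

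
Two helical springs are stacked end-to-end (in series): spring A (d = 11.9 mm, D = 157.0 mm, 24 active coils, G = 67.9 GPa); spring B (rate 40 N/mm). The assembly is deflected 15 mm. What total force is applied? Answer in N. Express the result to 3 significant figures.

26.3 N

k_A = Gd⁴/(8D³N_a) = (67.9×10³)(11.9⁴)/(8·157.0³·24) = 1.8326 N/mm
Series: 1/k_eq = 1/1.8326 + 1/40 = 0.57069; k_eq = 1.7523 N/mm
F = k_eq·δ = 1.7523·15 = 26.284 N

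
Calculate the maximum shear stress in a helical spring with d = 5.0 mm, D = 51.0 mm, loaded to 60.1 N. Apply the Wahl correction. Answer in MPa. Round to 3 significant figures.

Spring index C = D/d = 51.0/5.0 = 10.2000
K_W = (4C−1)/(4C−4) + 0.615/C = 39.800/36.800 + 0.0603 = 1.1418
τ₀ = 8FD/(πd³) = 8·60.1·51.0/(π·5.0³) = 24520.8/392.7 = 62.442 MPa
τ_max = K·τ₀ = 1.1418 × 62.442 = 71.297 MPa

71.3 MPa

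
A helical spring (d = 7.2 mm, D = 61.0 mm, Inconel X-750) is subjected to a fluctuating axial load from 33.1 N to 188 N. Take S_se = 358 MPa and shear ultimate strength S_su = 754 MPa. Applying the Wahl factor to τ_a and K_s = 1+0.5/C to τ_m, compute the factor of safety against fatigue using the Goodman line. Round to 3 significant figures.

5.87

C = D/d = 61.0/7.2 = 8.4722; K_W = (4C−1)/(4C−4)+0.615/C = 1.1730; K_s = 1+0.5/C = 1.0590
F_a = (F_max−F_min)/2 = 77.45 N; F_m = (F_max+F_min)/2 = 110.55 N
τ_a = K_W·8F_aD/(πd³) = 1.1730 × 32.232 = 37.807 MPa
τ_m = K_s·8F_mD/(πd³) = 1.0590 × 46.008 = 48.723 MPa
Goodman: 1/n_f = τ_a/S_se + τ_m/S_su = 37.807/358 + 48.723/754 = 0.10561 + 0.06462 = 0.17023
n_f = 1/0.17023 = 5.875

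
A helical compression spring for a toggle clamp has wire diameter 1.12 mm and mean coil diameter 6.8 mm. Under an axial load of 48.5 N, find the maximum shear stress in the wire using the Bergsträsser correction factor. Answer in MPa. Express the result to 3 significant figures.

738 MPa

Spring index C = D/d = 6.8/1.12 = 6.0714
K_B = (4C+2)/(4C−3) = 26.286/21.286 = 1.2349
τ₀ = 8FD/(πd³) = 8·48.5·6.8/(π·1.12³) = 2638.4/4.4137 = 597.77 MPa
τ_max = K·τ₀ = 1.2349 × 597.77 = 738.19 MPa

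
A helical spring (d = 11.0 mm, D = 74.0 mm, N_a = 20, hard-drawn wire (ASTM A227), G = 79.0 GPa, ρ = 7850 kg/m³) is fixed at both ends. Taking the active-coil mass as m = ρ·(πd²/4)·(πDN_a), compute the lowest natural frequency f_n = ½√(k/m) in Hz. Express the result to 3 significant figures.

k = Gd⁴/(8D³N_a) = (79.0×10³)(11.0⁴)/(8·74.0³·20) = 17.84 N/mm = 17840 N/m
Wire length L = πDN_a = π·74.0·20 = 4649.6 mm
m = ρ·(πd²/4)·L = 7850 × 95.033×10⁻⁶ m² × 4.6496 m = 3.4686 kg
f_n = ½√(k/m) = 0.5·√(17840/3.4686) = 0.5·√(5143.1) = 35.858 Hz

35.9 Hz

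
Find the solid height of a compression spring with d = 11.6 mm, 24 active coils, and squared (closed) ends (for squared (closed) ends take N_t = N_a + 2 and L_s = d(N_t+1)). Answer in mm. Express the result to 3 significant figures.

313 mm

squared (closed) ends: N_t = N_a + 2 = 24 + 2 = 26
L_s = d·(N_t+1) = 11.6 × 27 = 313.2 mm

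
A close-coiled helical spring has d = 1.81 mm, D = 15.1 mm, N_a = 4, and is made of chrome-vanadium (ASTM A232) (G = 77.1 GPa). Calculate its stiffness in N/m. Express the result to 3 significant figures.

k = Gd⁴/(8D³N_a) = (77.1×10³ × 1.81⁴) / (8 × 15.1³ × 4)
  = 827501 / 110174 = 7.5108 N/mm = 7510.8 N/m

7510 N/m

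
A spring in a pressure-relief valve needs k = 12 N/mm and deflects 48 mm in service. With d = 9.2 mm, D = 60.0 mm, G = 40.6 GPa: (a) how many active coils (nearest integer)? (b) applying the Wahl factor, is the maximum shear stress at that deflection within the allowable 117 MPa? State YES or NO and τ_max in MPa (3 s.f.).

(a) 14 coils; (b) NO, τ_max = 139 MPa

N_a = Gd⁴/(8D³k) = (40.6×10³)(9.2⁴)/(8·60.0³·12) = 14.03 → N_a = 14
Actual rate k = Gd⁴/(8D³·14) = 12.023 N/mm
Working load F = kδ = 12.023·48 = 577.09 N
C = 60.0/9.2 = 6.5217; K_W = (4C−1)/(4C−4)+0.615/C = 1.2301
τ_max = K_W·8FD/(πd³) = 1.2301·113.23 = 139.29 MPa
τ_max > 117 MPa → exceeds allowable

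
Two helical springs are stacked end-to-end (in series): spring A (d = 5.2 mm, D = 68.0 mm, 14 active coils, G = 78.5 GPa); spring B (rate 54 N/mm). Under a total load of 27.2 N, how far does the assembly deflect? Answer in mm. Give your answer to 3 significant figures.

k_A = Gd⁴/(8D³N_a) = (78.5×10³)(5.2⁴)/(8·68.0³·14) = 1.6298 N/mm
Series: 1/k_eq = 1/1.6298 + 1/54 = 0.63209; k_eq = 1.5821 N/mm
δ = F/k_eq = 27.2/1.5821 = 17.193 mm

17.2 mm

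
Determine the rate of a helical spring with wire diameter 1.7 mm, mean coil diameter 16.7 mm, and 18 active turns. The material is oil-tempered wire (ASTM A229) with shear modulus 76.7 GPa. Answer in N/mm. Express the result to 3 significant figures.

k = Gd⁴/(8D³N_a) = (76.7×10³ × 1.7⁴) / (8 × 16.7³ × 18)
  = 640606 / 670675 = 0.95517 N/mm

0.955 N/mm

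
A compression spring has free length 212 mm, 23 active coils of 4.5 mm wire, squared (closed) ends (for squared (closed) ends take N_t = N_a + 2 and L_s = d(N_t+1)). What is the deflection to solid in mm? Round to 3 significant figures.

95.0 mm

N_t = 25; L_s = 4.5·26 = 117 mm
δ_solid = L₀ − L_s = 212 − 117 = 95 mm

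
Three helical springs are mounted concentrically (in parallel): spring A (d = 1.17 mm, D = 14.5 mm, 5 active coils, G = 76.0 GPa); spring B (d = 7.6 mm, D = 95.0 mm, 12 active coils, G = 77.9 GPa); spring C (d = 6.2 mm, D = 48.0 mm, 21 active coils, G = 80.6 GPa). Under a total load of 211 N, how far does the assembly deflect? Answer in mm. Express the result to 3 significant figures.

19.7 mm

k_A = Gd⁴/(8D³N_a) = (76.0×10³)(1.17⁴)/(8·14.5³·5) = 1.1679 N/mm
k_B = Gd⁴/(8D³N_a) = (77.9×10³)(7.6⁴)/(8·95.0³·12) = 3.1575 N/mm
k_C = Gd⁴/(8D³N_a) = (80.6×10³)(6.2⁴)/(8·48.0³·21) = 6.4102 N/mm
Parallel: k_eq = 1.1679 + 3.1575 + 6.4102 = 10.736 N/mm
δ = F/k_eq = 211/10.736 = 19.654 mm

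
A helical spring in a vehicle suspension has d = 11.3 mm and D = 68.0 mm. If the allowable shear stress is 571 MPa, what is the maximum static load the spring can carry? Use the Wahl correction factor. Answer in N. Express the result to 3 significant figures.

C = D/d = 68.0/11.3 = 6.0177
K_W = (4C−1)/(4C−4) + 0.615/C = 23.071/20.071 + 0.1022 = 1.2517
τ_max = K·8FD/(πd³) → F_max = τ_allow·πd³/(8DK)
F_max = 571·π·11.3³/(8·68.0·1.2517) = 2.5883e+06/680.91 = 3801.3 N

3800 N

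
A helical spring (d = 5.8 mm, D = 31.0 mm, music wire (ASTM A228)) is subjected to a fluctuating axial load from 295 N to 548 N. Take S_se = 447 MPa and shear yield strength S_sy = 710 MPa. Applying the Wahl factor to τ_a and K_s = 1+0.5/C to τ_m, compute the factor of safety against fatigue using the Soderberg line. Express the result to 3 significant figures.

2.44

C = D/d = 31.0/5.8 = 5.3448; K_W = (4C−1)/(4C−4)+0.615/C = 1.2877; K_s = 1+0.5/C = 1.0935
F_a = (F_max−F_min)/2 = 126.5 N; F_m = (F_max+F_min)/2 = 421.5 N
τ_a = K_W·8F_aD/(πd³) = 1.2877 × 51.181 = 65.905 MPa
τ_m = K_s·8F_mD/(πd³) = 1.0935 × 170.54 = 186.49 MPa
Soderberg: 1/n_f = τ_a/S_se + τ_m/S_sy = 65.905/447 + 186.49/710 = 0.14744 + 0.26266 = 0.4101
n_f = 1/0.4101 = 2.438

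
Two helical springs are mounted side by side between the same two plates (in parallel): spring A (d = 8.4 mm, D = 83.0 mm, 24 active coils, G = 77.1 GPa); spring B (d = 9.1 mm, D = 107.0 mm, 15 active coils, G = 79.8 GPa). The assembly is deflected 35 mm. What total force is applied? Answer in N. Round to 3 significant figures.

k_A = Gd⁴/(8D³N_a) = (77.1×10³)(8.4⁴)/(8·83.0³·24) = 3.4965 N/mm
k_B = Gd⁴/(8D³N_a) = (79.8×10³)(9.1⁴)/(8·107.0³·15) = 3.7225 N/mm
Parallel: k_eq = 3.4965 + 3.7225 = 7.219 N/mm
F = k_eq·δ = 7.219·35 = 252.67 N

253 N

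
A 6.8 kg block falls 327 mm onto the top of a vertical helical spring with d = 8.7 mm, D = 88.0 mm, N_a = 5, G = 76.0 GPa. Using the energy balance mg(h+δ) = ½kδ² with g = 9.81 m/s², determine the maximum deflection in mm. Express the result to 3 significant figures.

k = Gd⁴/(8D³N_a) = (76.0×10³)(8.7⁴)/(8·88.0³·5) = 15.973 N/mm
W = mg = 6.8 × 9.81 = 66.708 N
½kδ² − Wδ − Wh = 0 → δ = (W + √(W² + 2kWh))/k
δ = (66.708 + √(4450 + 696848))/15.973 = (66.708 + 837.44)/15.973 = 56.605 mm

56.6 mm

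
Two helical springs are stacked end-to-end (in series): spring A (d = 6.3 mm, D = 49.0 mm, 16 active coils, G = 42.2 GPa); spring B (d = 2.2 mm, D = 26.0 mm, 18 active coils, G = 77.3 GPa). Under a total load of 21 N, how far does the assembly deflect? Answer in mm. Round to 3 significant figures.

34.1 mm

k_A = Gd⁴/(8D³N_a) = (42.2×10³)(6.3⁴)/(8·49.0³·16) = 4.4144 N/mm
k_B = Gd⁴/(8D³N_a) = (77.3×10³)(2.2⁴)/(8·26.0³·18) = 0.71546 N/mm
Series: 1/k_eq = 1/4.4144 + 1/0.71546 = 1.6242; k_eq = 0.61568 N/mm
δ = F/k_eq = 21/0.61568 = 34.109 mm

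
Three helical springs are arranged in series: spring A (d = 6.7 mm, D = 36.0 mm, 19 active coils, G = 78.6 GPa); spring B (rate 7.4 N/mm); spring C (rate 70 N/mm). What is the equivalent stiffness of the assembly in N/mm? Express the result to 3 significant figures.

5.15 N/mm

k_A = Gd⁴/(8D³N_a) = (78.6×10³)(6.7⁴)/(8·36.0³·19) = 22.334 N/mm
Series: 1/k_eq = 1/22.334 + 1/7.4 + 1/70 = 0.1942; k_eq = 5.1495 N/mm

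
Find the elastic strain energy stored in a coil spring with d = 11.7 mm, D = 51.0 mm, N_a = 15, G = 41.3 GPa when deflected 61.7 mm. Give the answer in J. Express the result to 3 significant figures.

92.5 J

k = Gd⁴/(8D³N_a) = (41.3×10³)(11.7⁴)/(8·51.0³·15) = 48.619 N/mm
U = ½kδ² = 0.5 × 48.619 × 61.7² = 92543 N·mm = 92.543 J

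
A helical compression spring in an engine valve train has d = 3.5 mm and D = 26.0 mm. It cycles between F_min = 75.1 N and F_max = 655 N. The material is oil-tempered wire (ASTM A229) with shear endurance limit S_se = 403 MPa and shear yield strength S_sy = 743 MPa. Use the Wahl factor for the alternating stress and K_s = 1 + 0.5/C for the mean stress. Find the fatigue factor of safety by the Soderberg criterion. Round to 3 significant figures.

C = D/d = 26.0/3.5 = 7.4286; K_W = (4C−1)/(4C−4)+0.615/C = 1.1995; K_s = 1+0.5/C = 1.0673
F_a = (F_max−F_min)/2 = 289.95 N; F_m = (F_max+F_min)/2 = 365.05 N
τ_a = K_W·8F_aD/(πd³) = 1.1995 × 447.75 = 537.05 MPa
τ_m = K_s·8F_mD/(πd³) = 1.0673 × 563.72 = 601.66 MPa
Soderberg: 1/n_f = τ_a/S_se + τ_m/S_sy = 537.05/403 + 601.66/743 = 1.33264 + 0.80977 = 2.1424
n_f = 1/2.1424 = 0.4668

0.467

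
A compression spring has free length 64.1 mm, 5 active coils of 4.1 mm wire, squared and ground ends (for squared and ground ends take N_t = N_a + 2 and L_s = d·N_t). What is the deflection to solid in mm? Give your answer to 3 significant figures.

35.4 mm

N_t = 7; L_s = 4.1·7 = 28.7 mm
δ_solid = L₀ − L_s = 64.1 − 28.7 = 35.4 mm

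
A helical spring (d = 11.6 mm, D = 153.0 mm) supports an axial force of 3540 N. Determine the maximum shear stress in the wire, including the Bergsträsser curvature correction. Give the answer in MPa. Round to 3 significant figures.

Spring index C = D/d = 153.0/11.6 = 13.1897
K_B = (4C+2)/(4C−3) = 54.759/49.759 = 1.1005
τ₀ = 8FD/(πd³) = 8·3540·153.0/(π·11.6³) = 4.33296e+06/4903.7 = 883.61 MPa
τ_max = K·τ₀ = 1.1005 × 883.61 = 972.4 MPa

972 MPa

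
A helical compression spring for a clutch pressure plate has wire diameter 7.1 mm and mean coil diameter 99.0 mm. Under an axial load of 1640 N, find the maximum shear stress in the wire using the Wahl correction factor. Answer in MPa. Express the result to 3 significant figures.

1270 MPa

Spring index C = D/d = 99.0/7.1 = 13.9437
K_W = (4C−1)/(4C−4) + 0.615/C = 54.775/51.775 + 0.0441 = 1.1020
τ₀ = 8FD/(πd³) = 8·1640·99.0/(π·7.1³) = 1.29888e+06/1124.4 = 1155.2 MPa
τ_max = K·τ₀ = 1.1020 × 1155.2 = 1273 MPa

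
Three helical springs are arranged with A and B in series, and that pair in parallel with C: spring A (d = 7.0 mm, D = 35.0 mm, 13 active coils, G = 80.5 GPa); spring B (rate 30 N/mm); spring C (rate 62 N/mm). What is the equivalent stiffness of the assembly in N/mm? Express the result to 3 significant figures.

k_A = Gd⁴/(8D³N_a) = (80.5×10³)(7.0⁴)/(8·35.0³·13) = 43.346 N/mm
Springs A,B series: k_AB = 1/(1/43.346+1/30) = 17.729 N/mm; parallel with C: k_eq = 17.729+62 = 79.729 N/mm

79.7 N/mm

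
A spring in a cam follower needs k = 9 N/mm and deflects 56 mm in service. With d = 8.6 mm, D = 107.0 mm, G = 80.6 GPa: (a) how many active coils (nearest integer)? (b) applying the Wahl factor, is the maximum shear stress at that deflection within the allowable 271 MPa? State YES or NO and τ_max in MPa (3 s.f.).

N_a = Gd⁴/(8D³k) = (80.6×10³)(8.6⁴)/(8·107.0³·9) = 4.999 → N_a = 5
Actual rate k = Gd⁴/(8D³·5) = 8.9974 N/mm
Working load F = kδ = 8.9974·56 = 503.85 N
C = 107.0/8.6 = 12.4419; K_W = (4C−1)/(4C−4)+0.615/C = 1.1150
τ_max = K_W·8FD/(πd³) = 1.1150·215.84 = 240.66 MPa
τ_max ≤ 271 MPa → acceptable

(a) 5 coils; (b) YES, τ_max = 241 MPa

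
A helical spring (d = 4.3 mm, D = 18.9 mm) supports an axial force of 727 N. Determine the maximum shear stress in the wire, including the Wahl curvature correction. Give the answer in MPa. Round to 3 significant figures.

Spring index C = D/d = 18.9/4.3 = 4.3953
K_W = (4C−1)/(4C−4) + 0.615/C = 16.581/13.581 + 0.1399 = 1.3608
τ₀ = 8FD/(πd³) = 8·727·18.9/(π·4.3³) = 109922/249.78 = 440.08 MPa
τ_max = K·τ₀ = 1.3608 × 440.08 = 598.86 MPa

599 MPa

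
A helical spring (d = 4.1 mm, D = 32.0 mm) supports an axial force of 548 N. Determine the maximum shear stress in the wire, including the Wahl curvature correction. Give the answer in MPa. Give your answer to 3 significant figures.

770 MPa

Spring index C = D/d = 32.0/4.1 = 7.8049
K_W = (4C−1)/(4C−4) + 0.615/C = 30.220/27.220 + 0.0788 = 1.1890
τ₀ = 8FD/(πd³) = 8·548·32.0/(π·4.1³) = 140288/216.52 = 647.92 MPa
τ_max = K·τ₀ = 1.1890 × 647.92 = 770.38 MPa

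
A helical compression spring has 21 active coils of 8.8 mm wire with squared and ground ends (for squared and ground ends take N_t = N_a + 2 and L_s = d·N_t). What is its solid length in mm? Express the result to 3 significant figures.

202 mm

squared and ground ends: N_t = N_a + 2 = 21 + 2 = 23
L_s = d·N_t = 8.8 × 23 = 202.4 mm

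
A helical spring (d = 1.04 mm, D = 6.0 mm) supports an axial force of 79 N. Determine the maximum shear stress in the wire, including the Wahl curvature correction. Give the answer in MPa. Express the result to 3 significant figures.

Spring index C = D/d = 6.0/1.04 = 5.7692
K_W = (4C−1)/(4C−4) + 0.615/C = 22.077/19.077 + 0.1066 = 1.2639
τ₀ = 8FD/(πd³) = 8·79·6.0/(π·1.04³) = 3792/3.5339 = 1073 MPa
τ_max = K·τ₀ = 1.2639 × 1073 = 1356.2 MPa

1360 MPa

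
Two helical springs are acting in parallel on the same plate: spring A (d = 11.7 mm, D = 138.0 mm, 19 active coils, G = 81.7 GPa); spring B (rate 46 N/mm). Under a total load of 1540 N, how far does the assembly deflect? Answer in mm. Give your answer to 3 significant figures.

30.9 mm

k_A = Gd⁴/(8D³N_a) = (81.7×10³)(11.7⁴)/(8·138.0³·19) = 3.8325 N/mm
Parallel: k_eq = 3.8325 + 46 = 49.833 N/mm
δ = F/k_eq = 1540/49.833 = 30.904 mm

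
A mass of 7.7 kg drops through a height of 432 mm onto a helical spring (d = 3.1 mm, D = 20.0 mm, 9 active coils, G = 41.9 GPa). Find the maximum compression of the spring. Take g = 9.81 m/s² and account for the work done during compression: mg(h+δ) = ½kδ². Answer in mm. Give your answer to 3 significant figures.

k = Gd⁴/(8D³N_a) = (41.9×10³)(3.1⁴)/(8·20.0³·9) = 6.718 N/mm
W = mg = 7.7 × 9.81 = 75.537 N
½kδ² − Wδ − Wh = 0 → δ = (W + √(W² + 2kWh))/k
δ = (75.537 + √(5705.8 + 438442))/6.718 = (75.537 + 666.44)/6.718 = 110.45 mm

110 mm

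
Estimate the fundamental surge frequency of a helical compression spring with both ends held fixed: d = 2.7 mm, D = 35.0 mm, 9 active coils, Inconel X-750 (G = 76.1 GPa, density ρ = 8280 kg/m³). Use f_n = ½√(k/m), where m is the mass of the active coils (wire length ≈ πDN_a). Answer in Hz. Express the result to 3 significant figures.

k = Gd⁴/(8D³N_a) = (76.1×10³)(2.7⁴)/(8·35.0³·9) = 1.3101 N/mm = 1310.1 N/m
Wire length L = πDN_a = π·35.0·9 = 989.6 mm
m = ρ·(πd²/4)·L = 8280 × 5.7256×10⁻⁶ m² × 0.9896 m = 0.046915 kg
f_n = ½√(k/m) = 0.5·√(1310.1/0.046915) = 0.5·√(27925) = 83.554 Hz

83.6 Hz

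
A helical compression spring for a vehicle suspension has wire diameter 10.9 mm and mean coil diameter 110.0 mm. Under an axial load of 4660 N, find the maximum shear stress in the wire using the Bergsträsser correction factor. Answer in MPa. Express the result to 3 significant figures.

1140 MPa

Spring index C = D/d = 110.0/10.9 = 10.0917
K_B = (4C+2)/(4C−3) = 42.367/37.367 = 1.1338
τ₀ = 8FD/(πd³) = 8·4660·110.0/(π·10.9³) = 4.1008e+06/4068.5 = 1008 MPa
τ_max = K·τ₀ = 1.1338 × 1008 = 1142.8 MPa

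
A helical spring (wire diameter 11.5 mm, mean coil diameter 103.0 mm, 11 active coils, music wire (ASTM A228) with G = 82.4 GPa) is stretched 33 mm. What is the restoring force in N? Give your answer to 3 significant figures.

495 N

k = Gd⁴/(8D³N_a) = (82.4×10³)(11.5⁴)/(8·103.0³·11) = 14.987 N/mm
F = k·δ = 14.987 × 33 = 494.58 N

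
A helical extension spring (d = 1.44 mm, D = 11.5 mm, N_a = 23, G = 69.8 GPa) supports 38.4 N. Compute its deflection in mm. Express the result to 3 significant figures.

k = Gd⁴/(8D³N_a) = (69.8×10³)(1.44⁴)/(8·11.5³·23) = 1.0725 N/mm
δ = F/k = 38.4 / 1.0725 = 35.804 mm

35.8 mm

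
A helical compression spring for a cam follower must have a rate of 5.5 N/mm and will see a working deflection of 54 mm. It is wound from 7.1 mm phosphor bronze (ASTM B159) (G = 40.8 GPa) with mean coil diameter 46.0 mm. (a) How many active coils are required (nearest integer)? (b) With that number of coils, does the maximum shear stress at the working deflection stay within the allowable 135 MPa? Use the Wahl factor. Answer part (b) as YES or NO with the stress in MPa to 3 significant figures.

N_a = Gd⁴/(8D³k) = (40.8×10³)(7.1⁴)/(8·46.0³·5.5) = 24.21 → N_a = 24
Actual rate k = Gd⁴/(8D³·24) = 5.5478 N/mm
Working load F = kδ = 5.5478·54 = 299.58 N
C = 46.0/7.1 = 6.4789; K_W = (4C−1)/(4C−4)+0.615/C = 1.2318
τ_max = K_W·8FD/(πd³) = 1.2318·98.047 = 120.78 MPa
τ_max ≤ 135 MPa → acceptable

(a) 24 coils; (b) YES, τ_max = 121 MPa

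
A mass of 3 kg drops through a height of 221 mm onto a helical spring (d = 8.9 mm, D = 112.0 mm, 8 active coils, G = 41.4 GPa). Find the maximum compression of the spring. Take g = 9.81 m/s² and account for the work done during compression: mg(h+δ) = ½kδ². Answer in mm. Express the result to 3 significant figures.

k = Gd⁴/(8D³N_a) = (41.4×10³)(8.9⁴)/(8·112.0³·8) = 2.8889 N/mm
W = mg = 3 × 9.81 = 29.43 N
½kδ² − Wδ − Wh = 0 → δ = (W + √(W² + 2kWh))/k
δ = (29.43 + √(866.12 + 37578.4))/2.8889 = (29.43 + 196.07)/2.8889 = 78.06 mm

78.1 mm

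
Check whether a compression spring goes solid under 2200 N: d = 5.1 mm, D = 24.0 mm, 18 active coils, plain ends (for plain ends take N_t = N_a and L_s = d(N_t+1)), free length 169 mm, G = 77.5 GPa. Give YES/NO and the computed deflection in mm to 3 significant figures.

k = Gd⁴/(8D³N_a) = (77.5×10³)(5.1⁴)/(8·24.0³·18) = 26.338 N/mm
N_t = 18; L_s = 5.1·19 = 96.9 mm; δ_solid = L₀ − L_s = 169 − 96.9 = 72.1 mm
δ = F/k = 2200/26.338 = 83.529 mm
δ ≥ δ_solid → spring goes solid

YES, δ = 83.5 mm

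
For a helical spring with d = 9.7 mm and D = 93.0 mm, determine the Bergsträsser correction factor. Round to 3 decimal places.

C = D/d = 93.0/9.7 = 9.5876
K_B = (4C+2)/(4C−3) = 40.351/35.351 = 1.1414

1.141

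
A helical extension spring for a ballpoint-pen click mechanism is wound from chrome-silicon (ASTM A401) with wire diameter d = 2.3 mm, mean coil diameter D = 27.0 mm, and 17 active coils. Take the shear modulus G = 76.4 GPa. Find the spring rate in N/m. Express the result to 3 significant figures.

799 N/m

k = Gd⁴/(8D³N_a) = (76.4×10³ × 2.3⁴) / (8 × 27.0³ × 17)
  = 2.13799e+06 / 2.67689e+06 = 0.79868 N/mm = 798.68 N/m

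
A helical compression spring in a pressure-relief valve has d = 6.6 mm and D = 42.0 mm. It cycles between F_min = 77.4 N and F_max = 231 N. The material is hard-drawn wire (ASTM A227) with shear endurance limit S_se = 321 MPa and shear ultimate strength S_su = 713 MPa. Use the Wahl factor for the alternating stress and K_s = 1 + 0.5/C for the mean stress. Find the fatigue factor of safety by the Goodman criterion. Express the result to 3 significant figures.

5.08

C = D/d = 42.0/6.6 = 6.3636; K_W = (4C−1)/(4C−4)+0.615/C = 1.2365; K_s = 1+0.5/C = 1.0786
F_a = (F_max−F_min)/2 = 76.8 N; F_m = (F_max+F_min)/2 = 154.2 N
τ_a = K_W·8F_aD/(πd³) = 1.2365 × 28.571 = 35.327 MPa
τ_m = K_s·8F_mD/(πd³) = 1.0786 × 57.364 = 61.872 MPa
Goodman: 1/n_f = τ_a/S_se + τ_m/S_su = 35.327/321 + 61.872/713 = 0.11005 + 0.08678 = 0.19683
n_f = 1/0.19683 = 5.081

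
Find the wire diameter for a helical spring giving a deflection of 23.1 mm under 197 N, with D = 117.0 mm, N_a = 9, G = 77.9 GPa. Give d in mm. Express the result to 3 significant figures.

10.6 mm

Required rate k = F/δ = 197/23.1 = 8.5281 N/mm
d = (8D³N_a·k / G)^(1/4) = (8·117.0³·9·8.5281 / (77.9×10³))^0.25
  = (12624)^0.25 = 10.5999 mm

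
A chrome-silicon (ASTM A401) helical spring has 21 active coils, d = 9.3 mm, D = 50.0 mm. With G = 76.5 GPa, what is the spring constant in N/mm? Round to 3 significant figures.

k = Gd⁴/(8D³N_a) = (76.5×10³ × 9.3⁴) / (8 × 50.0³ × 21)
  = 5.7226e+08 / 2.1e+07 = 27.25 N/mm

27.3 N/mm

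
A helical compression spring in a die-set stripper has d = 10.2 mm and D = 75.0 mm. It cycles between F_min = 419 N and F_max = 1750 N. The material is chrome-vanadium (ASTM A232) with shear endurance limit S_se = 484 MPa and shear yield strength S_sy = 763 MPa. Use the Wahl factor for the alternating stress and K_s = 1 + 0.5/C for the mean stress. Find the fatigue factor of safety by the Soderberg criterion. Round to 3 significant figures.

1.75

C = D/d = 75.0/10.2 = 7.3529; K_W = (4C−1)/(4C−4)+0.615/C = 1.2017; K_s = 1+0.5/C = 1.0680
F_a = (F_max−F_min)/2 = 665.5 N; F_m = (F_max+F_min)/2 = 1084.5 N
τ_a = K_W·8F_aD/(πd³) = 1.2017 × 119.77 = 143.93 MPa
τ_m = K_s·8F_mD/(πd³) = 1.0680 × 195.18 = 208.45 MPa
Soderberg: 1/n_f = τ_a/S_se + τ_m/S_sy = 143.93/484 + 208.45/763 = 0.29737 + 0.27320 = 0.57057
n_f = 1/0.57057 = 1.753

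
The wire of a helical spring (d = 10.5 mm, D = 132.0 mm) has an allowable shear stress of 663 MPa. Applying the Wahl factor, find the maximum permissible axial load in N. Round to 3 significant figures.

2050 N

C = D/d = 132.0/10.5 = 12.5714
K_W = (4C−1)/(4C−4) + 0.615/C = 49.286/46.286 + 0.0489 = 1.1137
τ_max = K·8FD/(πd³) → F_max = τ_allow·πd³/(8DK)
F_max = 663·π·10.5³/(8·132.0·1.1137) = 2.4112e+06/1176.1 = 2050.1 N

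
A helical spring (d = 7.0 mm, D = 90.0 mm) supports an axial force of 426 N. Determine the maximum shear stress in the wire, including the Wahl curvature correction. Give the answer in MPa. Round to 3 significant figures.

Spring index C = D/d = 90.0/7.0 = 12.8571
K_W = (4C−1)/(4C−4) + 0.615/C = 50.429/47.429 + 0.0478 = 1.1111
τ₀ = 8FD/(πd³) = 8·426·90.0/(π·7.0³) = 306720/1077.6 = 284.64 MPa
τ_max = K·τ₀ = 1.1111 × 284.64 = 316.26 MPa

316 MPa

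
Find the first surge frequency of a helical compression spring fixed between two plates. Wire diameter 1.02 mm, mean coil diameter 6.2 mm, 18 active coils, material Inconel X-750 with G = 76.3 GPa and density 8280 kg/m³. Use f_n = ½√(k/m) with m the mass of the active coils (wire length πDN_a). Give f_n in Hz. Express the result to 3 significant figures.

504 Hz

k = Gd⁴/(8D³N_a) = (76.3×10³)(1.02⁴)/(8·6.2³·18) = 2.4065 N/mm = 2406.5 N/m
Wire length L = πDN_a = π·6.2·18 = 350.6 mm
m = ρ·(πd²/4)·L = 8280 × 0.81713×10⁻⁶ m² × 0.3506 m = 0.0023721 kg
f_n = ½√(k/m) = 0.5·√(2406.5/0.0023721) = 0.5·√(1.0145e+06) = 503.61 Hz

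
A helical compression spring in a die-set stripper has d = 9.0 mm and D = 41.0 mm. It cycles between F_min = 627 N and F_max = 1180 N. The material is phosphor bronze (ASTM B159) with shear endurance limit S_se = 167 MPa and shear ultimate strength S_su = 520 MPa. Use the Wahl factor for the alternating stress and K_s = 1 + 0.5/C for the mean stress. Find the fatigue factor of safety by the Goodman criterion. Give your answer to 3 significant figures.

1.68

C = D/d = 41.0/9.0 = 4.5556; K_W = (4C−1)/(4C−4)+0.615/C = 1.3459; K_s = 1+0.5/C = 1.1098
F_a = (F_max−F_min)/2 = 276.5 N; F_m = (F_max+F_min)/2 = 903.5 N
τ_a = K_W·8F_aD/(πd³) = 1.3459 × 39.6 = 53.299 MPa
τ_m = K_s·8F_mD/(πd³) = 1.1098 × 129.4 = 143.6 MPa
Goodman: 1/n_f = τ_a/S_se + τ_m/S_su = 53.299/167 + 143.6/520 = 0.31915 + 0.27615 = 0.59531
n_f = 1/0.59531 = 1.68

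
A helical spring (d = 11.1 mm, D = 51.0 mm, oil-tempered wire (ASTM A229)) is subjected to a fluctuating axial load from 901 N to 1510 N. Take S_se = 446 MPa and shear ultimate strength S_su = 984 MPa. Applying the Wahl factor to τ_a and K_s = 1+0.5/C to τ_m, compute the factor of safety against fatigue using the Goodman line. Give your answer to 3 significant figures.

C = D/d = 51.0/11.1 = 4.5946; K_W = (4C−1)/(4C−4)+0.615/C = 1.3425; K_s = 1+0.5/C = 1.1088
F_a = (F_max−F_min)/2 = 304.5 N; F_m = (F_max+F_min)/2 = 1205.5 N
τ_a = K_W·8F_aD/(πd³) = 1.3425 × 28.915 = 38.819 MPa
τ_m = K_s·8F_mD/(πd³) = 1.1088 × 114.47 = 126.93 MPa
Goodman: 1/n_f = τ_a/S_se + τ_m/S_su = 38.819/446 + 126.93/984 = 0.08704 + 0.12900 = 0.21603
n_f = 1/0.21603 = 4.629

4.63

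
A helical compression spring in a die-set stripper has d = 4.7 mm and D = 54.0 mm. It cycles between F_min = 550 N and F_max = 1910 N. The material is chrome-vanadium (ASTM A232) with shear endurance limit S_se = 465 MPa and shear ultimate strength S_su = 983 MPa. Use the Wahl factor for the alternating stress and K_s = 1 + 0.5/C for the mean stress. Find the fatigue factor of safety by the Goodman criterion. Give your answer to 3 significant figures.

C = D/d = 54.0/4.7 = 11.4894; K_W = (4C−1)/(4C−4)+0.615/C = 1.1250; K_s = 1+0.5/C = 1.0435
F_a = (F_max−F_min)/2 = 680 N; F_m = (F_max+F_min)/2 = 1230 N
τ_a = K_W·8F_aD/(πd³) = 1.1250 × 900.64 = 1013.2 MPa
τ_m = K_s·8F_mD/(πd³) = 1.0435 × 1629.1 = 1700 MPa
Goodman: 1/n_f = τ_a/S_se + τ_m/S_su = 1013.2/465 + 1700/983 = 2.17901 + 1.72939 = 3.9084
n_f = 1/3.9084 = 0.2559

0.256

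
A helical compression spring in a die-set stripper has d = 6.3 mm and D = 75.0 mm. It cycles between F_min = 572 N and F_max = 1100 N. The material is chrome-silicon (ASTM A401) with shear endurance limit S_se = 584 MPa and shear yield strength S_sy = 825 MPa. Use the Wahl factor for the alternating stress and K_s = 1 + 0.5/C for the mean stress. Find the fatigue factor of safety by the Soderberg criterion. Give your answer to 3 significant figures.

C = D/d = 75.0/6.3 = 11.9048; K_W = (4C−1)/(4C−4)+0.615/C = 1.1204; K_s = 1+0.5/C = 1.0420
F_a = (F_max−F_min)/2 = 264 N; F_m = (F_max+F_min)/2 = 836 N
τ_a = K_W·8F_aD/(πd³) = 1.1204 × 201.64 = 225.93 MPa
τ_m = K_s·8F_mD/(πd³) = 1.0420 × 638.54 = 665.36 MPa
Soderberg: 1/n_f = τ_a/S_se + τ_m/S_sy = 225.93/584 + 665.36/825 = 0.38686 + 0.80649 = 1.1934
n_f = 1/1.1934 = 0.838

0.838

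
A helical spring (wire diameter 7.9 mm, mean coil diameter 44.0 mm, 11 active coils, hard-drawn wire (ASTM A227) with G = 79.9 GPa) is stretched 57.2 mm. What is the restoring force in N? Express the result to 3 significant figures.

k = Gd⁴/(8D³N_a) = (79.9×10³)(7.9⁴)/(8·44.0³·11) = 41.516 N/mm
F = k·δ = 41.516 × 57.2 = 2374.7 N

2370 N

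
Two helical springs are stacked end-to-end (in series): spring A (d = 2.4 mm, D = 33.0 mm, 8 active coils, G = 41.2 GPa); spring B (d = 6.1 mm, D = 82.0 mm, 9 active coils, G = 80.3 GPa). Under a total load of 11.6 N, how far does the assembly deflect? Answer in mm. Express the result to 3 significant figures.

k_A = Gd⁴/(8D³N_a) = (41.2×10³)(2.4⁴)/(8·33.0³·8) = 0.59432 N/mm
k_B = Gd⁴/(8D³N_a) = (80.3×10³)(6.1⁴)/(8·82.0³·9) = 2.8007 N/mm
Series: 1/k_eq = 1/0.59432 + 1/2.8007 = 2.0397; k_eq = 0.49028 N/mm
δ = F/k_eq = 11.6/0.49028 = 23.66 mm

23.7 mm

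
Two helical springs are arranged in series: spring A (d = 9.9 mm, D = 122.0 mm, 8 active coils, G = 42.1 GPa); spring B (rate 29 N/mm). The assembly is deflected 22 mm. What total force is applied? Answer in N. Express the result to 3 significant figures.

68.4 N

k_A = Gd⁴/(8D³N_a) = (42.1×10³)(9.9⁴)/(8·122.0³·8) = 3.4799 N/mm
Series: 1/k_eq = 1/3.4799 + 1/29 = 0.32185; k_eq = 3.107 N/mm
F = k_eq·δ = 3.107·22 = 68.355 N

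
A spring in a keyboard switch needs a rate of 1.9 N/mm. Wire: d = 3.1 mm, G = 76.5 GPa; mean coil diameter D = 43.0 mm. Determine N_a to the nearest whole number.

6

N_a = Gd⁴/(8D³k) = (76.5×10³ × 3.1⁴)/(8 × 43.0³ × 1.9)
    = 7.06494e+06 / 1.20851e+06 = 5.846 → 6 coils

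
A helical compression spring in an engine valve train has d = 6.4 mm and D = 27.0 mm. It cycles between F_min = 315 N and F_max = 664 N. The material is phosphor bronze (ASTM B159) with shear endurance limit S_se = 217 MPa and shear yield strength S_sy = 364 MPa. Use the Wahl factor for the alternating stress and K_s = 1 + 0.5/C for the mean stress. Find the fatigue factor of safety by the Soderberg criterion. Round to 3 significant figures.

C = D/d = 27.0/6.4 = 4.2188; K_W = (4C−1)/(4C−4)+0.615/C = 1.3788; K_s = 1+0.5/C = 1.1185
F_a = (F_max−F_min)/2 = 174.5 N; F_m = (F_max+F_min)/2 = 489.5 N
τ_a = K_W·8F_aD/(πd³) = 1.3788 × 45.768 = 63.104 MPa
τ_m = K_s·8F_mD/(πd³) = 1.1185 × 128.39 = 143.6 MPa
Soderberg: 1/n_f = τ_a/S_se + τ_m/S_sy = 63.104/217 + 143.6/364 = 0.29080 + 0.39451 = 0.68531
n_f = 1/0.68531 = 1.459

1.46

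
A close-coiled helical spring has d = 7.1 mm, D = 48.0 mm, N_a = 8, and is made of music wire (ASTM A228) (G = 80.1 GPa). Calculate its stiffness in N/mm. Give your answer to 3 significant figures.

28.8 N/mm

k = Gd⁴/(8D³N_a) = (80.1×10³ × 7.1⁴) / (8 × 48.0³ × 8)
  = 2.03548e+08 / 7.07789e+06 = 28.758 N/mm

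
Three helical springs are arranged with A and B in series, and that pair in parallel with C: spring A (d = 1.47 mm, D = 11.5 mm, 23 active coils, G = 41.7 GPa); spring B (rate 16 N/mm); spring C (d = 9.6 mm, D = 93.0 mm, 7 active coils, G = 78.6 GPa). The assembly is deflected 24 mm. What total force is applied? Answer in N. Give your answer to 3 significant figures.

k_A = Gd⁴/(8D³N_a) = (41.7×10³)(1.47⁴)/(8·11.5³·23) = 0.69582 N/mm
k_C = Gd⁴/(8D³N_a) = (78.6×10³)(9.6⁴)/(8·93.0³·7) = 14.821 N/mm
Springs A,B series: k_AB = 1/(1/0.69582+1/16) = 0.66682 N/mm; parallel with C: k_eq = 0.66682+14.821 = 15.488 N/mm
F = k_eq·δ = 15.488·24 = 371.7 N

372 N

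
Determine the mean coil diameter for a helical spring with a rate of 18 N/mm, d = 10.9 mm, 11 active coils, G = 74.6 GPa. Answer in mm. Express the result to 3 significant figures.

87.3 mm

D = (Gd⁴/(8N_a·k))^(1/3) = (74.6×10³·10.9⁴/(8·11·18))^(1/3)
  = (664798)^(1/3) = 87.2763 mm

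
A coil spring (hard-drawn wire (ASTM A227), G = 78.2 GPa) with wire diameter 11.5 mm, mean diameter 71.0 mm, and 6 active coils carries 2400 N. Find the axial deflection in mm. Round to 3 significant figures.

k = Gd⁴/(8D³N_a) = (78.2×10³)(11.5⁴)/(8·71.0³·6) = 79.613 N/mm
δ = F/k = 2400 / 79.613 = 30.146 mm

30.1 mm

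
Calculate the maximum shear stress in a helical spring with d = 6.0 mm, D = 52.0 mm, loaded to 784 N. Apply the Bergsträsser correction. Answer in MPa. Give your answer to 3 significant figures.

557 MPa

Spring index C = D/d = 52.0/6.0 = 8.6667
K_B = (4C+2)/(4C−3) = 36.667/31.667 = 1.1579
τ₀ = 8FD/(πd³) = 8·784·52.0/(π·6.0³) = 326144/678.58 = 480.62 MPa
τ_max = K·τ₀ = 1.1579 × 480.62 = 556.51 MPa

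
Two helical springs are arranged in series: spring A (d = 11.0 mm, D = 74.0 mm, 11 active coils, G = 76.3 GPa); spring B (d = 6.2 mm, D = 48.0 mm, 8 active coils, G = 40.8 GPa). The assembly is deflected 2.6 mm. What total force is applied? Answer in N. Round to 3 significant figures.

17.4 N

k_A = Gd⁴/(8D³N_a) = (76.3×10³)(11.0⁴)/(8·74.0³·11) = 31.327 N/mm
k_B = Gd⁴/(8D³N_a) = (40.8×10³)(6.2⁴)/(8·48.0³·8) = 8.5177 N/mm
Series: 1/k_eq = 1/31.327 + 1/8.5177 = 0.14932; k_eq = 6.6969 N/mm
F = k_eq·δ = 6.6969·2.6 = 17.412 N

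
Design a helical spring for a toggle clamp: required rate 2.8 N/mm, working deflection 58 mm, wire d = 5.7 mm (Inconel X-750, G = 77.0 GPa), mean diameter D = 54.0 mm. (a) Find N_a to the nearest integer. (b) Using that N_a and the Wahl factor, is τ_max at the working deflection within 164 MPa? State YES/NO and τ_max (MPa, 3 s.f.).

(a) 23 coils; (b) YES, τ_max = 139 MPa

N_a = Gd⁴/(8D³k) = (77.0×10³)(5.7⁴)/(8·54.0³·2.8) = 23.04 → N_a = 23
Actual rate k = Gd⁴/(8D³·23) = 2.8054 N/mm
Working load F = kδ = 2.8054·58 = 162.71 N
C = 54.0/5.7 = 9.4737; K_W = (4C−1)/(4C−4)+0.615/C = 1.1534
τ_max = K_W·8FD/(πd³) = 1.1534·120.82 = 139.35 MPa
τ_max ≤ 164 MPa → acceptable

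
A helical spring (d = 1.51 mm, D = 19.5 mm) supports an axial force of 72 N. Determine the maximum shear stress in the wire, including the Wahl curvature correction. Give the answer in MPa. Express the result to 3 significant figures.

1150 MPa

Spring index C = D/d = 19.5/1.51 = 12.9139
K_W = (4C−1)/(4C−4) + 0.615/C = 50.656/47.656 + 0.0476 = 1.1106
τ₀ = 8FD/(πd³) = 8·72·19.5/(π·1.51³) = 11232/10.816 = 1038.4 MPa
τ_max = K·τ₀ = 1.1106 × 1038.4 = 1153.3 MPa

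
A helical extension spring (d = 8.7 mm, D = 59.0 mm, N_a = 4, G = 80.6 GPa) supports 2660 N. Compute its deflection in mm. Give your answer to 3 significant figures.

37.9 mm

k = Gd⁴/(8D³N_a) = (80.6×10³)(8.7⁴)/(8·59.0³·4) = 70.26 N/mm
δ = F/k = 2660 / 70.26 = 37.86 mm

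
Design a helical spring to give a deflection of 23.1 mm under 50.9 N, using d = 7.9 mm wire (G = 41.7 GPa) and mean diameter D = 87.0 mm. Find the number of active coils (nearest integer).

14

Required rate k = F/δ = 50.9/23.1 = 2.2035 N/mm
N_a = Gd⁴/(8D³k) = (41.7×10³ × 7.9⁴)/(8 × 87.0³ × 2.2035)
    = 1.62422e+08 / 1.16079e+07 = 13.99 → 14 coils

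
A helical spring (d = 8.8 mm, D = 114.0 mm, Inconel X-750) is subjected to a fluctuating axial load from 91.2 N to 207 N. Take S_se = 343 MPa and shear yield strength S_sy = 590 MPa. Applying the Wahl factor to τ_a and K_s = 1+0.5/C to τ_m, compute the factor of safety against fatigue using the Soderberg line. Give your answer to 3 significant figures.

C = D/d = 114.0/8.8 = 12.9545; K_W = (4C−1)/(4C−4)+0.615/C = 1.1102; K_s = 1+0.5/C = 1.0386
F_a = (F_max−F_min)/2 = 57.9 N; F_m = (F_max+F_min)/2 = 149.1 N
τ_a = K_W·8F_aD/(πd³) = 1.1102 × 24.665 = 27.383 MPa
τ_m = K_s·8F_mD/(πd³) = 1.0386 × 63.515 = 65.966 MPa
Soderberg: 1/n_f = τ_a/S_se + τ_m/S_sy = 27.383/343 + 65.966/590 = 0.07983 + 0.11181 = 0.19164
n_f = 1/0.19164 = 5.218

5.22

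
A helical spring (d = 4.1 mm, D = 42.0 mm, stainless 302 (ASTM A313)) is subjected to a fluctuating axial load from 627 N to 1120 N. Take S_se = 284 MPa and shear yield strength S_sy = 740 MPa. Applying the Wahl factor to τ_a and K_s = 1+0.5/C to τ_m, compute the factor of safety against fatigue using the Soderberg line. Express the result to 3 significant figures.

0.289

C = D/d = 42.0/4.1 = 10.2439; K_W = (4C−1)/(4C−4)+0.615/C = 1.1412; K_s = 1+0.5/C = 1.0488
F_a = (F_max−F_min)/2 = 246.5 N; F_m = (F_max+F_min)/2 = 873.5 N
τ_a = K_W·8F_aD/(πd³) = 1.1412 × 382.52 = 436.52 MPa
τ_m = K_s·8F_mD/(πd³) = 1.0488 × 1355.5 = 1421.7 MPa
Soderberg: 1/n_f = τ_a/S_se + τ_m/S_sy = 436.52/284 + 1421.7/740 = 1.53705 + 1.92117 = 3.4582
n_f = 1/3.4582 = 0.2892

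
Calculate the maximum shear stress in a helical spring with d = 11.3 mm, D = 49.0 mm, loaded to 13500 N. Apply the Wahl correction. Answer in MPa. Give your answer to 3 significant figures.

1600 MPa

Spring index C = D/d = 49.0/11.3 = 4.3363
K_W = (4C−1)/(4C−4) + 0.615/C = 16.345/13.345 + 0.1418 = 1.3666
τ₀ = 8FD/(πd³) = 8·13500·49.0/(π·11.3³) = 5.292e+06/4533 = 1167.4 MPa
τ_max = K·τ₀ = 1.3666 × 1167.4 = 1595.5 MPa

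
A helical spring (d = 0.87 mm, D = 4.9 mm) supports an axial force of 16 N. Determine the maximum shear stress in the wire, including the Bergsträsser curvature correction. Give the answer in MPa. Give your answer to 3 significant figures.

381 MPa

Spring index C = D/d = 4.9/0.87 = 5.6322
K_B = (4C+2)/(4C−3) = 24.529/19.529 = 1.2560
τ₀ = 8FD/(πd³) = 8·16·4.9/(π·0.87³) = 627.2/2.0687 = 303.18 MPa
τ_max = K·τ₀ = 1.2560 × 303.18 = 380.8 MPa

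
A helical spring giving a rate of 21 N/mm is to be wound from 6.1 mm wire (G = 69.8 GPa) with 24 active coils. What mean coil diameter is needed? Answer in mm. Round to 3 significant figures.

28.8 mm

D = (Gd⁴/(8N_a·k))^(1/3) = (69.8×10³·6.1⁴/(8·24·21))^(1/3)
  = (23969.2)^(1/3) = 28.8327 mm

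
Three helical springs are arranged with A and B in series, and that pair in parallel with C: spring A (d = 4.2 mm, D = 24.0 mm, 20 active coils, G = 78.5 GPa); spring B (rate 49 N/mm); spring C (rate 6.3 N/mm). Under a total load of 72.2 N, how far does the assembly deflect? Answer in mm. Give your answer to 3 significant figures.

4.72 mm

k_A = Gd⁴/(8D³N_a) = (78.5×10³)(4.2⁴)/(8·24.0³·20) = 11.044 N/mm
Springs A,B series: k_AB = 1/(1/11.044+1/49) = 9.0124 N/mm; parallel with C: k_eq = 9.0124+6.3 = 15.312 N/mm
δ = F/k_eq = 72.2/15.312 = 4.7151 mm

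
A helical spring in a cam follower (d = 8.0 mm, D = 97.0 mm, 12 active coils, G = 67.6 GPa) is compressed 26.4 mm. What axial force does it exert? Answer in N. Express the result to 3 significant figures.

83.4 N

k = Gd⁴/(8D³N_a) = (67.6×10³)(8.0⁴)/(8·97.0³·12) = 3.1602 N/mm
F = k·δ = 3.1602 × 26.4 = 83.43 N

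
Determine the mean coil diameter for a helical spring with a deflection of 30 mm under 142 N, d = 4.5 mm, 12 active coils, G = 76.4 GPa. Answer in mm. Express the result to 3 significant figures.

41.0 mm

Required rate k = F/δ = 142/30 = 4.7333 N/mm
D = (Gd⁴/(8N_a·k))^(1/3) = (76.4×10³·4.5⁴/(8·12·4.7333))^(1/3)
  = (68945.4)^(1/3) = 41.0048 mm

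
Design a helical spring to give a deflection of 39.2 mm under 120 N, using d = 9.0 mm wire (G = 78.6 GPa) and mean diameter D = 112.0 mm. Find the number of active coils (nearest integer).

15

Required rate k = F/δ = 120/39.2 = 3.0612 N/mm
N_a = Gd⁴/(8D³k) = (78.6×10³ × 9.0⁴)/(8 × 112.0³ × 3.0612)
    = 5.15695e+08 / 3.44064e+07 = 14.99 → 15 coils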